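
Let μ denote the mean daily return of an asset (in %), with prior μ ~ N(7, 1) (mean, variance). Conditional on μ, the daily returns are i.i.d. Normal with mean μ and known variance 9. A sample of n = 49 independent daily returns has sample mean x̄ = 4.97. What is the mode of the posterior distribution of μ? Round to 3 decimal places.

n = 49, x̄ = 4.97.
For a Normal prior and Normal likelihood with known variance, the posterior is Normal; its mode equals its mean, the precision-weighted average.
Prior precision 1/σ₀² = 1/1 = 1; data precision n/σ² = 49/9.
μ̂ = (1·7 + (49/9)·4.97) / (1 + 49/9) = (30653/900)/(58/9) = 5.285.

μ̂_MAP = 5.285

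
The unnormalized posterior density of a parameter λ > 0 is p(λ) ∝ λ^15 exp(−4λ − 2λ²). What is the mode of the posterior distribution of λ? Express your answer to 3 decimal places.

λ̂_MAP = 1.500

ℓ'(λ) = 15/λ − 4 − 4λ. Setting this to zero and multiplying by λ: 4λ² + 4λ − 15 = 0.
λ = (−4 + √(4² + 4·4·15)) / (2·4) = (−4 + √256) / 8 = (−4 + 16)/8 = 3/2.
ℓ''(λ) = −15/λ² − 4 < 0, confirming a maximum.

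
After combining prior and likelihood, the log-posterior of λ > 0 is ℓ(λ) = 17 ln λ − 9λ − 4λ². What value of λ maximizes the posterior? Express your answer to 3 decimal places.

ℓ'(λ) = 17/λ − 9 − 8λ. Setting this to zero and multiplying by λ: 8λ² + 9λ − 17 = 0.
λ = (−9 + √(9² + 4·8·17)) / (2·8) = (−9 + √625) / 16 = (−9 + 25)/16 = 1.
ℓ''(λ) = −17/λ² − 8 < 0, confirming a maximum.

λ̂_MAP = 1.000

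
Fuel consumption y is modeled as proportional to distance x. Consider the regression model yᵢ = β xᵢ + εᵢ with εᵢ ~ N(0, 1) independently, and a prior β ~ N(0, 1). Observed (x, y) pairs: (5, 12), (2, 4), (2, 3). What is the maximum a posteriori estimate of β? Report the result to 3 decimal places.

log p(β | y) = −Σ(yᵢ − βxᵢ)²/(2·1) − β²/(2·1) + const.
Setting the derivative to zero: Σxᵢ(yᵢ − βxᵢ)/1 − β/1 = 0, so β = Σxᵢyᵢ / (Σxᵢ² + σ²/τ²).
Σxᵢyᵢ = 5·12 + 2·4 + 2·3 = 74; Σxᵢ² = 33; σ²/τ² = 1.
β̂_MAP = 74 / (33 + 1) = 74/34 ≈ 2.176.

β̂_MAP = 2.176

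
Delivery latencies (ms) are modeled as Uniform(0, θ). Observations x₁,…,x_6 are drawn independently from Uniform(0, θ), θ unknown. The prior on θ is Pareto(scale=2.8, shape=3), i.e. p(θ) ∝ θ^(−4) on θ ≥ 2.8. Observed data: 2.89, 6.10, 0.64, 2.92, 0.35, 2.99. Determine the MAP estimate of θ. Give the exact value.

The Uniform(0, θ) likelihood is θ^(−n) for θ ≥ max(xᵢ), zero otherwise. Here max(xᵢ) = 6.10.
Posterior ∝ θ^(−4) · θ^(−6) = θ^(−10) on θ ≥ max(2.8, 6.10) = 6.10.
This density is strictly decreasing in θ, so the posterior mode lies at the lower boundary of the support.

θ̂_MAP = 6.10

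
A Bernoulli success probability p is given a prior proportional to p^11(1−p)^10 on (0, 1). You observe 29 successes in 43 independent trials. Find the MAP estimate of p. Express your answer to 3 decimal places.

p̂_MAP = 0.625

The prior density ∝ p^11(1−p)^10 is the kernel of Beta(12, 11).
Data: 29 successes in 43 trials. The binomial likelihood contributes p^29(1−p)^14, so the posterior is Beta(12+29, 11+14) = Beta(41, 25).
For Beta(a, b) with a, b > 1 the mode is (a−1)/(a+b−2) = 40/64 ≈ 0.625.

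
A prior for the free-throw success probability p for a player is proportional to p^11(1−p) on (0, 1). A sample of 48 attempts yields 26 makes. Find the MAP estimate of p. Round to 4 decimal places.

The prior density ∝ p^11(1−p)^1 is the kernel of Beta(12, 2).
Data: 26 successes in 48 trials. The binomial likelihood contributes p^26(1−p)^22, so the posterior is Beta(12+26, 2+22) = Beta(38, 24).
For Beta(a, b) with a, b > 1 the mode is (a−1)/(a+b−2) = 37/60 ≈ 0.6167.

p̂_MAP = 0.6167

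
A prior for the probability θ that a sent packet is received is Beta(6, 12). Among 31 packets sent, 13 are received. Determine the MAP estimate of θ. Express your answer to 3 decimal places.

Prior: Beta(6, 12).
Data: 13 successes in 31 trials. The binomial likelihood contributes θ^13(1−θ)^18, so the posterior is Beta(6+13, 12+18) = Beta(19, 30).
For Beta(a, b) with a, b > 1 the mode is (a−1)/(a+b−2) = 18/47 ≈ 0.383.

θ̂_MAP = 0.383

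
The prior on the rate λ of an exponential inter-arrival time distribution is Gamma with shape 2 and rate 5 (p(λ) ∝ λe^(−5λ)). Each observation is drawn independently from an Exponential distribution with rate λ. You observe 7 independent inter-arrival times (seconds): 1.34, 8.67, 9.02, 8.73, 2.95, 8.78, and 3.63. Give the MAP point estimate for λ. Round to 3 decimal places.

λ̂_MAP = 0.166

The Exponential(rate=λ) likelihood is ∝ λ^n e^(−λΣtᵢ). Here n = 7 and Σtᵢ = 1.34 + 8.67 + 9.02 + 8.73 + 2.95 + 8.78 + 3.63 = 43.12.
Posterior ∝ λe^(−5λ) · λ^7e^(−43.12λ) = λ^8e^(−48.12λ), i.e. Gamma(9, 48.12).
Mode = (a−1)/b = 8/48.12 ≈ 0.166.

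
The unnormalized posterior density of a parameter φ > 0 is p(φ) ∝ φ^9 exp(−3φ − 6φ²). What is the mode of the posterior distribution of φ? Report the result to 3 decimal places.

ℓ'(φ) = 9/φ − 3 − 12φ. Setting this to zero and multiplying by φ: 12φ² + 3φ − 9 = 0.
φ = (−3 + √(3² + 4·12·9)) / (2·12) = (−3 + √441) / 24 = (−3 + 21)/24 = 3/4.
ℓ''(φ) = −9/φ² − 12 < 0, confirming a maximum.

φ̂_MAP = 0.750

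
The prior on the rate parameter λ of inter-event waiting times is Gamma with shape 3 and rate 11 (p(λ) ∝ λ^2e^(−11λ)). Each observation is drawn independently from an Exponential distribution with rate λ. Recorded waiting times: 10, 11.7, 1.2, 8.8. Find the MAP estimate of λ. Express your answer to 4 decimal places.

λ̂_MAP = 0.1405

The Exponential(rate=λ) likelihood is ∝ λ^n e^(−λΣtᵢ). Here n = 4 and Σtᵢ = 10 + 11.7 + 1.2 + 8.8 = 31.7.
Posterior ∝ λ^2e^(−11λ) · λ^4e^(−31.7λ) = λ^6e^(−42.7λ), i.e. Gamma(7, 42.7).
Mode = (a−1)/b = 6/42.7 ≈ 0.1405.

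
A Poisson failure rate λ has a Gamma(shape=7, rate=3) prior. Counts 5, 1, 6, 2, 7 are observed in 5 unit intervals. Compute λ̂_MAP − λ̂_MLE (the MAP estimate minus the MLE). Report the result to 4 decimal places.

Σxᵢ = 21. Posterior is Gamma(28, 8); MAP = (28−1)/8 = 27/8 ≈ 3.37500.
MLE = x̄ = 21/5 ≈ 4.20000.
Difference = 27/8 − 21/5 = -33/40 ≈ -0.8250.

MAP − MLE = -0.8250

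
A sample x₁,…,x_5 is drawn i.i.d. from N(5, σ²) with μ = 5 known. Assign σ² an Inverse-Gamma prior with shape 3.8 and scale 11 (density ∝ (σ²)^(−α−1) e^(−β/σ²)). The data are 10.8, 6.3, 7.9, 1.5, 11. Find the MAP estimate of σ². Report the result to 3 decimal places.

σ̂²_MAP = 7.808

Sum of squared deviations about the known mean: SS = (10.8−5)² + (6.3−5)² + (7.9−5)² + (1.5−5)² + (11−5)² = 91.99.
The Normal likelihood contributes (σ²)^(−n/2) exp(−SS/(2σ²)), so the posterior is Inverse-Gamma(α + n/2, β + SS/2) = Inverse-Gamma(6.3, 56.995).
The mode of Inverse-Gamma(a, b) is b/(a+1) = 56.995/7.3 ≈ 7.808.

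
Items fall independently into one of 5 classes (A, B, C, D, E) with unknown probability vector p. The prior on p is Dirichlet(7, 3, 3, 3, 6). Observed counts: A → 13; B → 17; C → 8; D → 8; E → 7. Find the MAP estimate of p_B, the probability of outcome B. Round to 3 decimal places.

MAP estimate of p_B = 0.271

The posterior is Dirichlet(αᵢ + nᵢ) = Dirichlet(20, 20, 11, 11, 13).
For a Dirichlet(a₁,…,a_K) with all aᵢ > 1, the mode has j-th component (aⱼ − 1)/(Σaᵢ − K).
Here Σaᵢ = 75 and K = 5, so p_B = (20 − 1)/(75 − 5) = 19/70 ≈ 0.271.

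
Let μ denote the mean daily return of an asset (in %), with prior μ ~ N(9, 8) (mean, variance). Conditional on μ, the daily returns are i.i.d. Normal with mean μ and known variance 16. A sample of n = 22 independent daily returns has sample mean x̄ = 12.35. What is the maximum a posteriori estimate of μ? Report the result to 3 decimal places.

μ̂_MAP = 12.071

n = 22, x̄ = 12.35.
For a Normal prior and Normal likelihood with known variance, the posterior is Normal; its mode equals its mean, the precision-weighted average.
Prior precision 1/σ₀² = 1/8 = 0.125; data precision n/σ² = 22/16 = 1.375.
μ̂ = (0.125·9 + 1.375·12.35) / (0.125 + 1.375) = 18.10625/1.5 = 2897/240 ≈ 12.071.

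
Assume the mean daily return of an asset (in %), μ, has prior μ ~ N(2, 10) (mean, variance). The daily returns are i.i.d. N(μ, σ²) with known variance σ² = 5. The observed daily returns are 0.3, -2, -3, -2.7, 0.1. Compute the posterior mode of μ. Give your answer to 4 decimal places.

n = 5; x̄ = (0.3 + (-2) + (-3) + (-2.7) + 0.1)/5 = -7.3/5 = -1.46.
For a Normal prior and Normal likelihood with known variance, the posterior is Normal; its mode equals its mean, the precision-weighted average.
Prior precision 1/σ₀² = 1/10 = 0.1; data precision n/σ² = 5/5 = 1.
μ̂ = (0.1·2 + 1·(-1.46)) / (0.1 + 1) = (-1.26)/1.1 = -63/55 ≈ -1.1455.

μ̂_MAP = -1.1455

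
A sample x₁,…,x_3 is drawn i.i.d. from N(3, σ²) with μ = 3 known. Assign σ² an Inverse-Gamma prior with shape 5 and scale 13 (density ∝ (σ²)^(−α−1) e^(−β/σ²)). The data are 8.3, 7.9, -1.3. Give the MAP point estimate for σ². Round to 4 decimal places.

σ̂²_MAP = 6.4393

Sum of squared deviations about the known mean: SS = (8.3−3)² + (7.9−3)² + (-1.3−3)² = 70.59.
The Normal likelihood contributes (σ²)^(−n/2) exp(−SS/(2σ²)), so the posterior is Inverse-Gamma(α + n/2, β + SS/2) = Inverse-Gamma(6.5, 48.295).
The mode of Inverse-Gamma(a, b) is b/(a+1) = 48.295/7.5 ≈ 6.4393.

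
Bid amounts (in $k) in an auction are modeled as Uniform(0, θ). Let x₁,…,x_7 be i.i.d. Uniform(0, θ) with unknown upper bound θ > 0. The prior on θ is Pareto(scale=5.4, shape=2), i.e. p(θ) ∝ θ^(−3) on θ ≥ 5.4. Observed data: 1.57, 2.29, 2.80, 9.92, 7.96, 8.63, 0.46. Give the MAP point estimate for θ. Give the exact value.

θ̂_MAP = 9.92

The Uniform(0, θ) likelihood is θ^(−n) for θ ≥ max(xᵢ), zero otherwise. Here max(xᵢ) = 9.92.
Posterior ∝ θ^(−3) · θ^(−7) = θ^(−10) on θ ≥ max(5.4, 9.92) = 9.92.
This density is strictly decreasing in θ, so the posterior mode lies at the lower boundary of the support.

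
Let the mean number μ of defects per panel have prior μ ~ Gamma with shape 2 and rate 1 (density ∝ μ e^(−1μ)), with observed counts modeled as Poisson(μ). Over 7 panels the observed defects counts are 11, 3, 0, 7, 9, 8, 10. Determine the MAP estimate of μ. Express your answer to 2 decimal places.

μ̂_MAP = 6.13

Σxᵢ = 11+3+0+7+9+8+10 = 48, with n = 7.
Posterior ∝ μe^(−1μ) · μ^48e^(−7μ) = μ^49e^(−8μ), i.e. Gamma(shape=50, rate=8).
The mode of a Gamma(a, b) with a ≥ 1 (shape–rate) is (a−1)/b = 49/8 ≈ 6.13.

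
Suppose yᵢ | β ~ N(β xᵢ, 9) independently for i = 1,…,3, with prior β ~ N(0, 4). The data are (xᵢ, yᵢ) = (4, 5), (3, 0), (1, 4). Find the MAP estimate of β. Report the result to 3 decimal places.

log p(β | y) = −Σ(yᵢ − βxᵢ)²/(2·9) − β²/(2·4) + const.
Setting the derivative to zero: Σxᵢ(yᵢ − βxᵢ)/9 − β/4 = 0, so β = Σxᵢyᵢ / (Σxᵢ² + σ²/τ²).
Σxᵢyᵢ = 4·5 + 3·0 + 1·4 = 24; Σxᵢ² = 26; σ²/τ² = 2.25.
β̂_MAP = 24 / (26 + 2.25) = 24/28.25 ≈ 0.850.

β̂_MAP = 0.850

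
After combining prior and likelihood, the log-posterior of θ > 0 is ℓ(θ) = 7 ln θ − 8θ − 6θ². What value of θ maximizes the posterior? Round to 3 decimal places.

θ̂_MAP = 0.500

ℓ'(θ) = 7/θ − 8 − 12θ. Setting this to zero and multiplying by θ: 12θ² + 8θ − 7 = 0.
θ = (−8 + √(8² + 4·12·7)) / (2·12) = (−8 + √400) / 24 = (−8 + 20)/24 = 1/2.
ℓ''(θ) = −7/θ² − 12 < 0, confirming a maximum.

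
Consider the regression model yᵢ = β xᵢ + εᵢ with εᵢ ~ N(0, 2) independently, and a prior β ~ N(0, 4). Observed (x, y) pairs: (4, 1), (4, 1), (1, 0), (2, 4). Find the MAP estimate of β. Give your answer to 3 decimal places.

log p(β | y) = −Σ(yᵢ − βxᵢ)²/(2·2) − β²/(2·4) + const.
Setting the derivative to zero: Σxᵢ(yᵢ − βxᵢ)/2 − β/4 = 0, so β = Σxᵢyᵢ / (Σxᵢ² + σ²/τ²).
Σxᵢyᵢ = 4·1 + 4·1 + 1·0 + 2·4 = 16; Σxᵢ² = 37; σ²/τ² = 0.5.
β̂_MAP = 16 / (37 + 0.5) = 16/37.5 ≈ 0.427.

β̂_MAP = 0.427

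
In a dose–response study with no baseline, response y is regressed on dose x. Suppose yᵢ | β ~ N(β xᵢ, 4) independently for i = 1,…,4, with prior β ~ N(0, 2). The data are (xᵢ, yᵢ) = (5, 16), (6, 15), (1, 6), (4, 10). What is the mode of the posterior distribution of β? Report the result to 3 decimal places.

log p(β | y) = −Σ(yᵢ − βxᵢ)²/(2·4) − β²/(2·2) + const.
Setting the derivative to zero: Σxᵢ(yᵢ − βxᵢ)/4 − β/2 = 0, so β = Σxᵢyᵢ / (Σxᵢ² + σ²/τ²).
Σxᵢyᵢ = 5·16 + 6·15 + 1·6 + 4·10 = 216; Σxᵢ² = 78; σ²/τ² = 2.
β̂_MAP = 216 / (78 + 2) = 216/80 ≈ 2.700.

β̂_MAP = 2.700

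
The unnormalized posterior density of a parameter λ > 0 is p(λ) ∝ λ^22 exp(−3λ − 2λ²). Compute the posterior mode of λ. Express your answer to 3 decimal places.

ℓ'(λ) = 22/λ − 3 − 4λ. Setting this to zero and multiplying by λ: 4λ² + 3λ − 22 = 0.
λ = (−3 + √(3² + 4·4·22)) / (2·4) = (−3 + √361) / 8 = (−3 + 19)/8 = 2.
ℓ''(λ) = −22/λ² − 4 < 0, confirming a maximum.

λ̂_MAP = 2.000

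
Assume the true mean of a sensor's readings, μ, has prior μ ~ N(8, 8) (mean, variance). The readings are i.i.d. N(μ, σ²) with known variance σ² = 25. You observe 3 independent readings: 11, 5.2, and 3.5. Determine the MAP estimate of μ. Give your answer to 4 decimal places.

μ̂_MAP = 7.2980

n = 3; x̄ = (11 + 5.2 + 3.5)/3 = 19.7/3 = 197/30 ≈ 6.5667.
For a Normal prior and Normal likelihood with known variance, the posterior is Normal; its mode equals its mean, the precision-weighted average.
Prior precision 1/σ₀² = 1/8 = 0.125; data precision n/σ² = 3/25 = 0.12.
μ̂ = (0.125·8 + 0.12·(197/30)) / (0.125 + 0.12) = 1.788/0.245 = 1788/245 ≈ 7.2980.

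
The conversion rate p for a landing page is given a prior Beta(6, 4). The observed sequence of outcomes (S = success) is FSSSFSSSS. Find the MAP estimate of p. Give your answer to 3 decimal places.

Prior: Beta(6, 4).
Data: 7 successes in 9 trials (from the sequence). The binomial likelihood contributes p^7(1−p)^2, so the posterior is Beta(6+7, 4+2) = Beta(13, 6).
For Beta(a, b) with a, b > 1 the mode is (a−1)/(a+b−2) = 12/17 ≈ 0.706.

p̂_MAP = 0.706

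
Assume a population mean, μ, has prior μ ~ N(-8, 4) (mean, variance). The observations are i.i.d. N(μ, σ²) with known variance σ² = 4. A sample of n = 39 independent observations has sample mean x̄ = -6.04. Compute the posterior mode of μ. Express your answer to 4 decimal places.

n = 39, x̄ = -6.04.
For a Normal prior and Normal likelihood with known variance, the posterior is Normal; its mode equals its mean, the precision-weighted average.
Prior precision 1/σ₀² = 1/4 = 0.25; data precision n/σ² = 39/4 = 9.75.
μ̂ = (0.25·(-8) + 9.75·(-6.04)) / (0.25 + 9.75) = (-60.89)/10 = -6.0890.

μ̂_MAP = -6.0890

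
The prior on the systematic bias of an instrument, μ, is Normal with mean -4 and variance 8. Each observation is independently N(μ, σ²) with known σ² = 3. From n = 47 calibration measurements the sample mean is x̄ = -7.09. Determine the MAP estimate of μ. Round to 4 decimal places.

μ̂_MAP = -7.0655

n = 47, x̄ = -7.09.
For a Normal prior and Normal likelihood with known variance, the posterior is Normal; its mode equals its mean, the precision-weighted average.
Prior precision 1/σ₀² = 1/8 = 0.125; data precision n/σ² = 47/3.
μ̂ = (0.125·(-4) + (47/3)·(-7.09)) / (0.125 + 47/3) = (-33473/300)/(379/24) = -66946/9475 ≈ -7.0655.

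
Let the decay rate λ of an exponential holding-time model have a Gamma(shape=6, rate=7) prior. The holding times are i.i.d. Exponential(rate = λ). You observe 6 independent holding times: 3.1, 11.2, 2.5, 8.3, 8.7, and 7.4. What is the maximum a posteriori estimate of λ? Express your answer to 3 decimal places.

The Exponential(rate=λ) likelihood is ∝ λ^n e^(−λΣtᵢ). Here n = 6 and Σtᵢ = 3.1 + 11.2 + 2.5 + 8.3 + 8.7 + 7.4 = 41.2.
Posterior ∝ λ^5e^(−7λ) · λ^6e^(−41.2λ) = λ^11e^(−48.2λ), i.e. Gamma(12, 48.2).
Mode = (a−1)/b = 11/48.2 ≈ 0.228.

λ̂_MAP = 0.228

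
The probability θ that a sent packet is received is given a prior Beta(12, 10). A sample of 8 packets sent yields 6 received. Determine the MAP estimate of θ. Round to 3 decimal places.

Prior: Beta(12, 10).
Data: 6 successes in 8 trials. The binomial likelihood contributes θ^6(1−θ)^2, so the posterior is Beta(12+6, 10+2) = Beta(18, 12).
For Beta(a, b) with a, b > 1 the mode is (a−1)/(a+b−2) = 17/28 ≈ 0.607.

θ̂_MAP = 0.607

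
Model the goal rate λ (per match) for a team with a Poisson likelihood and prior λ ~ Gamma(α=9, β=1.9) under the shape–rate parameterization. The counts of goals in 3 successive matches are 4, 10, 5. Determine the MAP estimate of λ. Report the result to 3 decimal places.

Σxᵢ = 4+10+5 = 19, with n = 3.
Posterior ∝ λ^8e^(−1.9λ) · λ^19e^(−3λ) = λ^27e^(−4.9λ), i.e. Gamma(shape=28, rate=4.9).
The mode of a Gamma(a, b) with a ≥ 1 (shape–rate) is (a−1)/b = 27/4.9 ≈ 5.510.

λ̂_MAP = 5.510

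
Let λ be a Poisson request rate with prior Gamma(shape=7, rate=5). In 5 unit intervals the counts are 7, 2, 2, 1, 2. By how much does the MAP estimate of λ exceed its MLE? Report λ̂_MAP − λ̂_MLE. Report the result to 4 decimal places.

MAP − MLE = -0.8000

Σxᵢ = 14. Posterior is Gamma(21, 10); MAP = (21−1)/10 = 20/10 ≈ 2.00000.
MLE = x̄ = 14/5 ≈ 2.80000.
Difference = 20/10 − 14/5 = -4/5 ≈ -0.8000.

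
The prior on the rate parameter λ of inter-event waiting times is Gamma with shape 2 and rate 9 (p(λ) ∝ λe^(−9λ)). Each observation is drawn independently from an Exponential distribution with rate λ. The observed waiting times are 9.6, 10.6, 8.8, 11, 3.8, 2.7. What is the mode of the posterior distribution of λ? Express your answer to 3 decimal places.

The Exponential(rate=λ) likelihood is ∝ λ^n e^(−λΣtᵢ). Here n = 6 and Σtᵢ = 9.6 + 10.6 + 8.8 + 11 + 3.8 + 2.7 = 46.5.
Posterior ∝ λe^(−9λ) · λ^6e^(−46.5λ) = λ^7e^(−55.5λ), i.e. Gamma(8, 55.5).
Mode = (a−1)/b = 7/55.5 ≈ 0.126.

λ̂_MAP = 0.126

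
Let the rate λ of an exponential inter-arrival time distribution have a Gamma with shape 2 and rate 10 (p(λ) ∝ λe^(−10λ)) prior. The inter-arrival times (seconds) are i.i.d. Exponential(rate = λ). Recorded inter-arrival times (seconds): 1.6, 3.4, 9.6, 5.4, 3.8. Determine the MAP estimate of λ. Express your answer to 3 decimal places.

λ̂_MAP = 0.178

The Exponential(rate=λ) likelihood is ∝ λ^n e^(−λΣtᵢ). Here n = 5 and Σtᵢ = 1.6 + 3.4 + 9.6 + 5.4 + 3.8 = 23.8.
Posterior ∝ λe^(−10λ) · λ^5e^(−23.8λ) = λ^6e^(−33.8λ), i.e. Gamma(7, 33.8).
Mode = (a−1)/b = 6/33.8 ≈ 0.178.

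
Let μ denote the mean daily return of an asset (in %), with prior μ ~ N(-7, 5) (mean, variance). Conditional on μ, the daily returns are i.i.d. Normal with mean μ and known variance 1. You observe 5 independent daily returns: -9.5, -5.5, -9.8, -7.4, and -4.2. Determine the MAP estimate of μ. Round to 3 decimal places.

n = 5; x̄ = ((-9.5) + (-5.5) + (-9.8) + (-7.4) + (-4.2))/5 = -36.4/5 = -7.28.
For a Normal prior and Normal likelihood with known variance, the posterior is Normal; its mode equals its mean, the precision-weighted average.
Prior precision 1/σ₀² = 1/5 = 0.2; data precision n/σ² = 5/1 = 5.
μ̂ = (0.2·(-7) + 5·(-7.28)) / (0.2 + 5) = (-37.8)/5.2 = -189/26 ≈ -7.269.

μ̂_MAP = -7.269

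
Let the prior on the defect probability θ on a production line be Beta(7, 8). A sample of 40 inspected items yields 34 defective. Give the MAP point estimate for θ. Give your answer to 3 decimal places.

θ̂_MAP = 0.755

Prior: Beta(7, 8).
Data: 34 successes in 40 trials. The binomial likelihood contributes θ^34(1−θ)^6, so the posterior is Beta(7+34, 8+6) = Beta(41, 14).
For Beta(a, b) with a, b > 1 the mode is (a−1)/(a+b−2) = 40/53 ≈ 0.755.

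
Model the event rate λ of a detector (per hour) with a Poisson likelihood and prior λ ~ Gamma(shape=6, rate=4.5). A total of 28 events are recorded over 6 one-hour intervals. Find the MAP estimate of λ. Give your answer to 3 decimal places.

Σxᵢ = 28, n = 6.
Posterior ∝ λ^5e^(−4.5λ) · λ^28e^(−6λ) = λ^33e^(−10.5λ), i.e. Gamma(shape=34, rate=10.5).
The mode of a Gamma(a, b) with a ≥ 1 (shape–rate) is (a−1)/b = 33/10.5 ≈ 3.143.

λ̂_MAP = 3.143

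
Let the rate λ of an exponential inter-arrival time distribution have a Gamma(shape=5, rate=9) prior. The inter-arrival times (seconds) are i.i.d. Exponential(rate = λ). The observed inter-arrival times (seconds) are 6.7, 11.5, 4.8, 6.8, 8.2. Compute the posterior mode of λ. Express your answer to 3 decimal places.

The Exponential(rate=λ) likelihood is ∝ λ^n e^(−λΣtᵢ). Here n = 5 and Σtᵢ = 6.7 + 11.5 + 4.8 + 6.8 + 8.2 = 38.
Posterior ∝ λ^4e^(−9λ) · λ^5e^(−38λ) = λ^9e^(−47λ), i.e. Gamma(10, 47).
Mode = (a−1)/b = 9/47 ≈ 0.191.

λ̂_MAP = 0.191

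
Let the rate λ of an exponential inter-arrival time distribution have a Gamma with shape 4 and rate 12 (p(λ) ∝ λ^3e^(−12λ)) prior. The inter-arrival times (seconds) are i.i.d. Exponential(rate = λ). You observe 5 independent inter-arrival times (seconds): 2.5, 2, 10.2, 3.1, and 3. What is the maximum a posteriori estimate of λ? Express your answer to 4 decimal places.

The Exponential(rate=λ) likelihood is ∝ λ^n e^(−λΣtᵢ). Here n = 5 and Σtᵢ = 2.5 + 2 + 10.2 + 3.1 + 3 = 20.8.
Posterior ∝ λ^3e^(−12λ) · λ^5e^(−20.8λ) = λ^8e^(−32.8λ), i.e. Gamma(9, 32.8).
Mode = (a−1)/b = 8/32.8 ≈ 0.2439.

λ̂_MAP = 0.2439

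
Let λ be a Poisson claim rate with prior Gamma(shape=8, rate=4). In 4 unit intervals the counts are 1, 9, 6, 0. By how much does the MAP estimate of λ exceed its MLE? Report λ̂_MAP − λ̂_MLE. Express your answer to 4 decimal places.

MAP − MLE = -1.1250

Σxᵢ = 16. Posterior is Gamma(24, 8); MAP = (24−1)/8 = 23/8 ≈ 2.87500.
MLE = x̄ = 16/4 ≈ 4.00000.
Difference = 23/8 − 16/4 = -9/8 ≈ -1.1250.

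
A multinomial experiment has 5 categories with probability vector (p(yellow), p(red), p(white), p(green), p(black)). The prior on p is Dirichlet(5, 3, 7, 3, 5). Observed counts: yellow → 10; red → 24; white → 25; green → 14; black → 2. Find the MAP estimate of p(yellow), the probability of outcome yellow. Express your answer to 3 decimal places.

The posterior is Dirichlet(αᵢ + nᵢ) = Dirichlet(15, 27, 32, 17, 7).
For a Dirichlet(a₁,…,a_K) with all aᵢ > 1, the mode has j-th component (aⱼ − 1)/(Σaᵢ − K).
Here Σaᵢ = 98 and K = 5, so p(yellow) = (15 − 1)/(98 − 5) = 14/93 ≈ 0.151.

MAP estimate of p(yellow) = 0.151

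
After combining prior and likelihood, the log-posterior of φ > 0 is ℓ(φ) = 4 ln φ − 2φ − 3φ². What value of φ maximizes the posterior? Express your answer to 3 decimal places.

ℓ'(φ) = 4/φ − 2 − 6φ. Setting this to zero and multiplying by φ: 6φ² + 2φ − 4 = 0.
φ = (−2 + √(2² + 4·6·4)) / (2·6) = (−2 + √100) / 12 = (−2 + 10)/12 = 2/3.
ℓ''(φ) = −4/φ² − 6 < 0, confirming a maximum.

φ̂_MAP = 0.667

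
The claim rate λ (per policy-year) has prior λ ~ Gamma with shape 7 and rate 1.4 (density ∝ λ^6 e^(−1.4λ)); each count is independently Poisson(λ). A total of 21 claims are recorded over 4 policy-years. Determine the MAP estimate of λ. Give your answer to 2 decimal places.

Σxᵢ = 21, n = 4.
Posterior ∝ λ^6e^(−1.4λ) · λ^21e^(−4λ) = λ^27e^(−5.4λ), i.e. Gamma(shape=28, rate=5.4).
The mode of a Gamma(a, b) with a ≥ 1 (shape–rate) is (a−1)/b = 27/5.4 ≈ 5.00.

λ̂_MAP = 5.00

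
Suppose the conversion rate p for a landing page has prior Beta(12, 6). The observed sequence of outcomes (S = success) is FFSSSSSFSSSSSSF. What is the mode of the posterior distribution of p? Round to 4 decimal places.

p̂_MAP = 0.7097

Prior: Beta(12, 6).
Data: 11 successes in 15 trials (from the sequence). The binomial likelihood contributes p^11(1−p)^4, so the posterior is Beta(12+11, 6+4) = Beta(23, 10).
For Beta(a, b) with a, b > 1 the mode is (a−1)/(a+b−2) = 22/31 ≈ 0.7097.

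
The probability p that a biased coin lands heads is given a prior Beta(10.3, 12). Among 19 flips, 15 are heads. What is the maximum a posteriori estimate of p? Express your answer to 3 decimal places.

p̂_MAP = 0.618

Prior: Beta(10.3, 12).
Data: 15 successes in 19 trials. The binomial likelihood contributes p^15(1−p)^4, so the posterior is Beta(10.3+15, 12+4) = Beta(25.3, 16).
For Beta(a, b) with a, b > 1 the mode is (a−1)/(a+b−2) = 24.3/39.3 ≈ 0.618.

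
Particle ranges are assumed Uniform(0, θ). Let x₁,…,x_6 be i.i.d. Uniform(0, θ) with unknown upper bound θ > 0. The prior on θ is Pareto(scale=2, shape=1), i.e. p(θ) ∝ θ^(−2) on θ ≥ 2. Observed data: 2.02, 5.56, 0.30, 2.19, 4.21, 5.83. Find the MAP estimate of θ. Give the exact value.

θ̂_MAP = 5.83

The Uniform(0, θ) likelihood is θ^(−n) for θ ≥ max(xᵢ), zero otherwise. Here max(xᵢ) = 5.83.
Posterior ∝ θ^(−2) · θ^(−6) = θ^(−8) on θ ≥ max(2, 5.83) = 5.83.
This density is strictly decreasing in θ, so the posterior mode lies at the lower boundary of the support.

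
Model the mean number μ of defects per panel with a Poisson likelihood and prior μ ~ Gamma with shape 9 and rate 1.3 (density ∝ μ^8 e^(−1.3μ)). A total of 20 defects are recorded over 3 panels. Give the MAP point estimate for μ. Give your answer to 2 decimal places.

μ̂_MAP = 6.51

Σxᵢ = 20, n = 3.
Posterior ∝ μ^8e^(−1.3μ) · μ^20e^(−3μ) = μ^28e^(−4.3μ), i.e. Gamma(shape=29, rate=4.3).
The mode of a Gamma(a, b) with a ≥ 1 (shape–rate) is (a−1)/b = 28/4.3 ≈ 6.51.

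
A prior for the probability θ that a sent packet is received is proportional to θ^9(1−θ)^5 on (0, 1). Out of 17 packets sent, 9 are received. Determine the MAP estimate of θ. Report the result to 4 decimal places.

θ̂_MAP = 0.5806

The prior density ∝ θ^9(1−θ)^5 is the kernel of Beta(10, 6).
Data: 9 successes in 17 trials. The binomial likelihood contributes θ^9(1−θ)^8, so the posterior is Beta(10+9, 6+8) = Beta(19, 14).
For Beta(a, b) with a, b > 1 the mode is (a−1)/(a+b−2) = 18/31 ≈ 0.5806.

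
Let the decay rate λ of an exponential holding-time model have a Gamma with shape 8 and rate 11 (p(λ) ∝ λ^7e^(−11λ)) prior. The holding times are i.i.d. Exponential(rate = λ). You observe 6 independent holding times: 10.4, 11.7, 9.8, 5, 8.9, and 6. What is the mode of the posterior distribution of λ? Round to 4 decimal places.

The Exponential(rate=λ) likelihood is ∝ λ^n e^(−λΣtᵢ). Here n = 6 and Σtᵢ = 10.4 + 11.7 + 9.8 + 5 + 8.9 + 6 = 51.8.
Posterior ∝ λ^7e^(−11λ) · λ^6e^(−51.8λ) = λ^13e^(−62.8λ), i.e. Gamma(14, 62.8).
Mode = (a−1)/b = 13/62.8 ≈ 0.2070.

λ̂_MAP = 0.2070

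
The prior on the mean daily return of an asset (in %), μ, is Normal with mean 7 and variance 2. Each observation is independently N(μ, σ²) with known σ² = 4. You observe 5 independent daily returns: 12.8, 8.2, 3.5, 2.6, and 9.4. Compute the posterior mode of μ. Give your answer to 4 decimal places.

μ̂_MAP = 7.2143

n = 5; x̄ = (12.8 + 8.2 + 3.5 + 2.6 + 9.4)/5 = 36.5/5 = 7.3.
For a Normal prior and Normal likelihood with known variance, the posterior is Normal; its mode equals its mean, the precision-weighted average.
Prior precision 1/σ₀² = 1/2 = 0.5; data precision n/σ² = 5/4 = 1.25.
μ̂ = (0.5·7 + 1.25·7.3) / (0.5 + 1.25) = 12.625/1.75 = 101/14 ≈ 7.2143.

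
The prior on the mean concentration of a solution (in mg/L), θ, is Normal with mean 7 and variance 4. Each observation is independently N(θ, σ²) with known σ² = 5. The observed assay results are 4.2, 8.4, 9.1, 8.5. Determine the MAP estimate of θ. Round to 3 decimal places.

θ̂_MAP = 7.419

n = 4; x̄ = (4.2 + 8.4 + 9.1 + 8.5)/4 = 30.2/4 = 7.55.
For a Normal prior and Normal likelihood with known variance, the posterior is Normal; its mode equals its mean, the precision-weighted average.
Prior precision 1/σ₀² = 1/4 = 0.25; data precision n/σ² = 4/5 = 0.8.
θ̂ = (0.25·7 + 0.8·7.55) / (0.25 + 0.8) = 7.79/1.05 = 779/105 ≈ 7.419.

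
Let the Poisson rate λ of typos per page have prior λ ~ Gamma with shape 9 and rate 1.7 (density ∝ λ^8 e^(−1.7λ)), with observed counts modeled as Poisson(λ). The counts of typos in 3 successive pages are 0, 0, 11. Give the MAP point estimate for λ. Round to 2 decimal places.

Σxᵢ = 0+0+11 = 11, with n = 3.
Posterior ∝ λ^8e^(−1.7λ) · λ^11e^(−3λ) = λ^19e^(−4.7λ), i.e. Gamma(shape=20, rate=4.7).
The mode of a Gamma(a, b) with a ≥ 1 (shape–rate) is (a−1)/b = 19/4.7 ≈ 4.04.

λ̂_MAP = 4.04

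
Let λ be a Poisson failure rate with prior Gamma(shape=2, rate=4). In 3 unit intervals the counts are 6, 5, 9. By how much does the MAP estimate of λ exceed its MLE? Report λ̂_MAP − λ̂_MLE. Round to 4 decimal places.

Σxᵢ = 20. Posterior is Gamma(22, 7); MAP = (22−1)/7 = 21/7 ≈ 3.00000.
MLE = x̄ = 20/3 ≈ 6.66667.
Difference = 21/7 − 20/3 = -11/3 ≈ -3.6667.

MAP − MLE = -3.6667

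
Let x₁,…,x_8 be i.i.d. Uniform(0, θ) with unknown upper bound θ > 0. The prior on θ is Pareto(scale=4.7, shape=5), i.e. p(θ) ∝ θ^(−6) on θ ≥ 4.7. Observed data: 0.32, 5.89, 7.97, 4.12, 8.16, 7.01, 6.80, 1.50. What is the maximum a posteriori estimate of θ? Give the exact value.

The Uniform(0, θ) likelihood is θ^(−n) for θ ≥ max(xᵢ), zero otherwise. Here max(xᵢ) = 8.16.
Posterior ∝ θ^(−6) · θ^(−8) = θ^(−14) on θ ≥ max(4.7, 8.16) = 8.16.
This density is strictly decreasing in θ, so the posterior mode lies at the lower boundary of the support.

θ̂_MAP = 8.16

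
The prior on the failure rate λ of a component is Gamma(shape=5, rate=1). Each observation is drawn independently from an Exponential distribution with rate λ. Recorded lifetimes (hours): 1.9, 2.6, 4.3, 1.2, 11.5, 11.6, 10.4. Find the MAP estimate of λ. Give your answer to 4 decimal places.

The Exponential(rate=λ) likelihood is ∝ λ^n e^(−λΣtᵢ). Here n = 7 and Σtᵢ = 1.9 + 2.6 + 4.3 + 1.2 + 11.5 + 11.6 + 10.4 = 43.5.
Posterior ∝ λ^4e^(−1λ) · λ^7e^(−43.5λ) = λ^11e^(−44.5λ), i.e. Gamma(12, 44.5).
Mode = (a−1)/b = 11/44.5 ≈ 0.2472.

λ̂_MAP = 0.2472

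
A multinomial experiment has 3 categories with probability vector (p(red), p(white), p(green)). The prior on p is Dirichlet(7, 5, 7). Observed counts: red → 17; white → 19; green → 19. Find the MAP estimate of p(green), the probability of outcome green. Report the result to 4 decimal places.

MAP estimate of p(green) = 0.3521

The posterior is Dirichlet(αᵢ + nᵢ) = Dirichlet(24, 24, 26).
For a Dirichlet(a₁,…,a_K) with all aᵢ > 1, the mode has j-th component (aⱼ − 1)/(Σaᵢ − K).
Here Σaᵢ = 74 and K = 3, so p(green) = (26 − 1)/(74 − 3) = 25/71 ≈ 0.3521.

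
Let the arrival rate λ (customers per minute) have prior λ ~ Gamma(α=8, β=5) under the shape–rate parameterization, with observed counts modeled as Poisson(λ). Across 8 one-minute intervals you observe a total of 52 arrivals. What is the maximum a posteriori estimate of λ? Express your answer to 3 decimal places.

λ̂_MAP = 4.538

Σxᵢ = 52, n = 8.
Posterior ∝ λ^7e^(−5λ) · λ^52e^(−8λ) = λ^59e^(−13λ), i.e. Gamma(shape=60, rate=13).
The mode of a Gamma(a, b) with a ≥ 1 (shape–rate) is (a−1)/b = 59/13 ≈ 4.538.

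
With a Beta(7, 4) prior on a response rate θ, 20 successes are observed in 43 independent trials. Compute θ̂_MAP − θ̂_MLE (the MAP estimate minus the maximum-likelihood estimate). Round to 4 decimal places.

Posterior is Beta(27, 27); MAP = (27−1)/(54−2) = 26/52 ≈ 0.50000.
MLE ignores the prior: θ̂_MLE = k/n = 20/43 ≈ 0.46512.
Difference = 26/52 − 20/43 = 3/86 ≈ 0.0349.

MAP − MLE = 0.0349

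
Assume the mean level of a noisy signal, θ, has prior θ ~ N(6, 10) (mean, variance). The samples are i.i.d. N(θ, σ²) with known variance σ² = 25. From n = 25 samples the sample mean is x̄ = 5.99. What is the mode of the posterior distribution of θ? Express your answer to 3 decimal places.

n = 25, x̄ = 5.99.
For a Normal prior and Normal likelihood with known variance, the posterior is Normal; its mode equals its mean, the precision-weighted average.
Prior precision 1/σ₀² = 1/10 = 0.1; data precision n/σ² = 25/25 = 1.
θ̂ = (0.1·6 + 1·5.99) / (0.1 + 1) = 6.59/1.1 = 659/110 ≈ 5.991.

θ̂_MAP = 5.991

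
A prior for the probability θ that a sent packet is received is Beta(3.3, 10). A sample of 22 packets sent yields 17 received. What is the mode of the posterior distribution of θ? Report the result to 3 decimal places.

θ̂_MAP = 0.580

Prior: Beta(3.3, 10).
Data: 17 successes in 22 trials. The binomial likelihood contributes θ^17(1−θ)^5, so the posterior is Beta(3.3+17, 10+5) = Beta(20.3, 15).
For Beta(a, b) with a, b > 1 the mode is (a−1)/(a+b−2) = 19.3/33.3 ≈ 0.580.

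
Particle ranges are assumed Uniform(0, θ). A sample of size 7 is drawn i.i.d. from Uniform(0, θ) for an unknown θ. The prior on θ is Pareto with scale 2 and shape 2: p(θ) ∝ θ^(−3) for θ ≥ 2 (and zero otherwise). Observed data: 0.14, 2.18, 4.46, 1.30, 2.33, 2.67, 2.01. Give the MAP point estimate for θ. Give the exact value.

The Uniform(0, θ) likelihood is θ^(−n) for θ ≥ max(xᵢ), zero otherwise. Here max(xᵢ) = 4.46.
Posterior ∝ θ^(−3) · θ^(−7) = θ^(−10) on θ ≥ max(2, 4.46) = 4.46.
This density is strictly decreasing in θ, so the posterior mode lies at the lower boundary of the support.

θ̂_MAP = 4.46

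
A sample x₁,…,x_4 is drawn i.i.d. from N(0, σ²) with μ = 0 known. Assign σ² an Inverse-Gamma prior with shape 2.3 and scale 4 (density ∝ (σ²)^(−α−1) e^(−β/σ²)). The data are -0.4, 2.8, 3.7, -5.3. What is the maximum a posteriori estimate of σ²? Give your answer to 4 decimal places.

σ̂²_MAP = 5.4509

Sum of squared deviations about the known mean: SS = (-0.4−0)² + (2.8−0)² + (3.7−0)² + (-5.3−0)² = 49.78.
The Normal likelihood contributes (σ²)^(−n/2) exp(−SS/(2σ²)), so the posterior is Inverse-Gamma(α + n/2, β + SS/2) = Inverse-Gamma(4.3, 28.89).
The mode of Inverse-Gamma(a, b) is b/(a+1) = 28.89/5.3 ≈ 5.4509.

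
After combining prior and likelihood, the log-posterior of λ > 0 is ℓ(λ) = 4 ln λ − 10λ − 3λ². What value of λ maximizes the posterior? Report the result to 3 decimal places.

λ̂_MAP = 0.333

ℓ'(λ) = 4/λ − 10 − 6λ. Setting this to zero and multiplying by λ: 6λ² + 10λ − 4 = 0.
λ = (−10 + √(10² + 4·6·4)) / (2·6) = (−10 + √196) / 12 = (−10 + 14)/12 = 1/3.
ℓ''(λ) = −4/λ² − 6 < 0, confirming a maximum.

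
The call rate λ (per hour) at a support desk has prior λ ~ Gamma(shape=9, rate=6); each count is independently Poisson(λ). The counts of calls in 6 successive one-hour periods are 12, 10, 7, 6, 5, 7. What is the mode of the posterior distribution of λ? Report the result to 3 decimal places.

λ̂_MAP = 4.583

Σxᵢ = 12+10+7+6+5+7 = 47, with n = 6.
Posterior ∝ λ^8e^(−6λ) · λ^47e^(−6λ) = λ^55e^(−12λ), i.e. Gamma(shape=56, rate=12).
The mode of a Gamma(a, b) with a ≥ 1 (shape–rate) is (a−1)/b = 55/12 ≈ 4.583.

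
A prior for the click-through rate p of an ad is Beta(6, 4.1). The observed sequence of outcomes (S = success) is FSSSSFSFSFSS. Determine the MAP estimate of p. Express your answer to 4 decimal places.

p̂_MAP = 0.6468

Prior: Beta(6, 4.1).
Data: 8 successes in 12 trials (from the sequence). The binomial likelihood contributes p^8(1−p)^4, so the posterior is Beta(6+8, 4.1+4) = Beta(14, 8.1).
For Beta(a, b) with a, b > 1 the mode is (a−1)/(a+b−2) = 13/20.1 ≈ 0.6468.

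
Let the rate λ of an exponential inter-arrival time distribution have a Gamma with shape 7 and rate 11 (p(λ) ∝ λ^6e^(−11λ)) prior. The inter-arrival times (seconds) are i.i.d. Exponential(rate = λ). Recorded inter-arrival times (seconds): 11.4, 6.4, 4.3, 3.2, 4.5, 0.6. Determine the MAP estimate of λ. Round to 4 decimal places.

The Exponential(rate=λ) likelihood is ∝ λ^n e^(−λΣtᵢ). Here n = 6 and Σtᵢ = 11.4 + 6.4 + 4.3 + 3.2 + 4.5 + 0.6 = 30.4.
Posterior ∝ λ^6e^(−11λ) · λ^6e^(−30.4λ) = λ^12e^(−41.4λ), i.e. Gamma(13, 41.4).
Mode = (a−1)/b = 12/41.4 ≈ 0.2899.

λ̂_MAP = 0.2899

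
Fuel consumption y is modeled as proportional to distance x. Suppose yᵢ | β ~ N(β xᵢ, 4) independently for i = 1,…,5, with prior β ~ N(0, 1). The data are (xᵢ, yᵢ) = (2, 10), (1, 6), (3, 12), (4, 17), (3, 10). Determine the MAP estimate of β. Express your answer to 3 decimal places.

β̂_MAP = 3.721

log p(β | y) = −Σ(yᵢ − βxᵢ)²/(2·4) − β²/(2·1) + const.
Setting the derivative to zero: Σxᵢ(yᵢ − βxᵢ)/4 − β/1 = 0, so β = Σxᵢyᵢ / (Σxᵢ² + σ²/τ²).
Σxᵢyᵢ = 2·10 + 1·6 + 3·12 + 4·17 + 3·10 = 160; Σxᵢ² = 39; σ²/τ² = 4.
β̂_MAP = 160 / (39 + 4) = 160/43 ≈ 3.721.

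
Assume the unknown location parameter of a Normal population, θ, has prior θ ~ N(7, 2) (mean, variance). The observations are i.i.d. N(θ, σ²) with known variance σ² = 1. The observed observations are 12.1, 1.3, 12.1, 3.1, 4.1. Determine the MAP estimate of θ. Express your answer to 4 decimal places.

θ̂_MAP = 6.5818

n = 5; x̄ = (12.1 + 1.3 + 12.1 + 3.1 + 4.1)/5 = 32.7/5 = 6.54.
For a Normal prior and Normal likelihood with known variance, the posterior is Normal; its mode equals its mean, the precision-weighted average.
Prior precision 1/σ₀² = 1/2 = 0.5; data precision n/σ² = 5/1 = 5.
θ̂ = (0.5·7 + 5·6.54) / (0.5 + 5) = 36.2/5.5 = 362/55 ≈ 6.5818.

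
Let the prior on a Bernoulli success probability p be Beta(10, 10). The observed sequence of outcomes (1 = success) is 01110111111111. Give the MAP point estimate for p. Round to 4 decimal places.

Prior: Beta(10, 10).
Data: 12 successes in 14 trials (from the sequence). The binomial likelihood contributes p^12(1−p)^2, so the posterior is Beta(10+12, 10+2) = Beta(22, 12).
For Beta(a, b) with a, b > 1 the mode is (a−1)/(a+b−2) = 21/32 ≈ 0.6563.

p̂_MAP = 0.6563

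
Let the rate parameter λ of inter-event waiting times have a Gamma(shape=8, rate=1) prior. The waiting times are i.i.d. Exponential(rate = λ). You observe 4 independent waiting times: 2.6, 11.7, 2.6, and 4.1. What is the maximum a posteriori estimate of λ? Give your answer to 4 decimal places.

λ̂_MAP = 0.5000

The Exponential(rate=λ) likelihood is ∝ λ^n e^(−λΣtᵢ). Here n = 4 and Σtᵢ = 2.6 + 11.7 + 2.6 + 4.1 = 21.
Posterior ∝ λ^7e^(−1λ) · λ^4e^(−21λ) = λ^11e^(−22λ), i.e. Gamma(12, 22).
Mode = (a−1)/b = 11/22 ≈ 0.5000.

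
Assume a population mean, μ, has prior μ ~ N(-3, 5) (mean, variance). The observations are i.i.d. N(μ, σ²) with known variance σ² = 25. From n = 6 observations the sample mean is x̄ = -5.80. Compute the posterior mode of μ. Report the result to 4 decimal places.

n = 6, x̄ = -5.80.
For a Normal prior and Normal likelihood with known variance, the posterior is Normal; its mode equals its mean, the precision-weighted average.
Prior precision 1/σ₀² = 1/5 = 0.2; data precision n/σ² = 6/25 = 0.24.
μ̂ = (0.2·(-3) + 0.24·(-5.8)) / (0.2 + 0.24) = (-1.992)/0.44 = -249/55 ≈ -4.5273.

μ̂_MAP = -4.5273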